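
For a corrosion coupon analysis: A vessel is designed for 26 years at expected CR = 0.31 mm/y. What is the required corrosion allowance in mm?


Corrosion allowance = CR × design life
CA = 0.31 * 26 = 8.06 mm

8.06 mm


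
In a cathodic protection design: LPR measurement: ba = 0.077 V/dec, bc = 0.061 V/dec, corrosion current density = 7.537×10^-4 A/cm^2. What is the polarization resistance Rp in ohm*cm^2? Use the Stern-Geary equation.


Apply the Stern-Geary equation: Rp = ba*bc / (2.303*icorr*(ba+bc))
ba*bc = 0.077*0.061 = 0.004697
ba+bc = 0.138; 2.303*icorr*(ba+bc) = 2.303*7.537×10^-4*0.138 = 2.3953641×10^-4
Rp = 0.004697 / 2.3953641×10^-4 = 19.6 ohm*cm^2

19.6 ohm*cm^2


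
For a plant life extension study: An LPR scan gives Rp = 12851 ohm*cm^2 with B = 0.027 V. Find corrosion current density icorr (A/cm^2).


Apply the Stern-Geary relation: icorr = B / Rp
icorr = 0.027 / 12851 = 2.101×10^-6 A/cm^2

2.101×10^-6 A/cm^2


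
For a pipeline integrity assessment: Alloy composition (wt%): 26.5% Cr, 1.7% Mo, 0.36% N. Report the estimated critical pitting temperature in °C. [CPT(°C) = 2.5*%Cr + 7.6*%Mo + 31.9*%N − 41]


Apply the ASTM G48 empirical CPT estimate: CPT(°C) = 2.5*%Cr + 7.6*%Mo + 31.9*%N − 41
2.5*26.5 = 66.25; 7.6*1.7 = 12.92; 31.9*0.36 = 11.484
CPT = 66.25 + 12.92 + 11.484 − 41 = 49.654 °C
Rounded to 0.1 °C: CPT ≈ 49.7 °C

49.7 °C


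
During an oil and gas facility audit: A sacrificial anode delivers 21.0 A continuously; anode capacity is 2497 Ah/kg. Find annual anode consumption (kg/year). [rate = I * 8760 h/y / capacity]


Annual consumption = current * hours per year / capacity
Rate = 21.0 * 8760 / 2497 = 73.7 kg/year

73.7 kg/year


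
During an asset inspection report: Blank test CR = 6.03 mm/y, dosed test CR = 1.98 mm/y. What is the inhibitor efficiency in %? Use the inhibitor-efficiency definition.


Apply the inhibitor-efficiency definition: IE = (CR_blank − CR_inh)/CR_blank × 100
IE = (6.03 − 1.98) / 6.03 × 100
IE = 4.05 / 6.03 × 100 = 67.2 %

67.2 %


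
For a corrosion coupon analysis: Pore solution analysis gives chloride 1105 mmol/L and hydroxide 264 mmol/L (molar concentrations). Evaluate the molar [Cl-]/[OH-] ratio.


Threshold parameter = [Cl-] / [OH-] (molar basis; both in mmol/L, so units cancel)
Ratio = 1105 / 264 = 4.19

4.19


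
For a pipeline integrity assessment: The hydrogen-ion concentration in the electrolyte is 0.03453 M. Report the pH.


pH = −log10[H+]
pH = −log10(0.03453) = 1.46

1.46


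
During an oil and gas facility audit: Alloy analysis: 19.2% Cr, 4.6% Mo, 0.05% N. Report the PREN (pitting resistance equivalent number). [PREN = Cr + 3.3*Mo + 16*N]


Apply the PREN formula: PREN = Cr + 3.3*Mo + 16*N
PREN = 19.2 + 3.3*4.6 + 16*0.05
PREN = 19.2 + 15.18 + 0.8 = 35.18

35.18


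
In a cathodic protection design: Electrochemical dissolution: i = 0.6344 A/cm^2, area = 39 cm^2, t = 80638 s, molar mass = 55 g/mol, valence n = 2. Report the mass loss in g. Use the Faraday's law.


Apply Faraday's law: m = i*A*t*M / (n*F)
Total charge passed Q = i*A*t = 0.6344*39*80638 = 1995113.1408 C
m = Q*M/(n*F) = 1995113.1408*55/(2*96485) = 568.64395 g

568.64395 g


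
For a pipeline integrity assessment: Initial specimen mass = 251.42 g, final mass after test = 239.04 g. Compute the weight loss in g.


Weight loss = initial − final
WL = 251.42 − 239.04 = 12.38 g

12.38 g


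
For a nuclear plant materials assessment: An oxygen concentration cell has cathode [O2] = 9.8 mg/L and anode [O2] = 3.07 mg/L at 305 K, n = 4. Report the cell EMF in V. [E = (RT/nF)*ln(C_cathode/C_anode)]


Apply the Nernst concentration-cell relation: E = (RT/nF)*ln(C_cathode/C_anode)
RT/nF = 8.314*305/(4*96485) = 0.00657037 V
ln(9.8/3.07) = 1.1607
E = 0.00657037 * 1.1607 = 0.00763 V

0.00763 V


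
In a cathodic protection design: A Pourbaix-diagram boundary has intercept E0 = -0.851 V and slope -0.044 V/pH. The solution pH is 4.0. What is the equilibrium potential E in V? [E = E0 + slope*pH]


Apply the Pourbaix line equation: E = E0 + slope*pH
E = -0.851 + (-0.044)*4.0 = -0.851 + (-0.176) = -1.027 V
Rounded to 3 decimal places: E = -1.027 V

-1.027 V


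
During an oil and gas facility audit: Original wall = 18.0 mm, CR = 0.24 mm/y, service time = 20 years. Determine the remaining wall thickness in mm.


Remaining wall = original − CR × time
t = 18.0 − 0.24*20 = 18.0 − 4.8 = 13.2 mm

13.2 mm


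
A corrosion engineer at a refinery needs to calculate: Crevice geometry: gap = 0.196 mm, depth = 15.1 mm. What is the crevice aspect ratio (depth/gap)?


Aspect ratio = depth / gap
Ratio = 15.1 / 0.196 = 77.0

77.0


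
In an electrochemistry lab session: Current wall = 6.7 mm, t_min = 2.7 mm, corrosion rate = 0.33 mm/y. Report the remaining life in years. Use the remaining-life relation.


Apply the remaining-life relation: RL = (t_current − t_min) / CR
RL = (6.7 − 2.7) / 0.33 = 4.0 / 0.33 = 12.1 years

12.1 years


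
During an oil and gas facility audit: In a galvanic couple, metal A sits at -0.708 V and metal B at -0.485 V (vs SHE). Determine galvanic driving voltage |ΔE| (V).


Driving voltage is the absolute potential difference.
|ΔE| = |-0.708 − (-0.485)| = 0.223 V

0.223 V


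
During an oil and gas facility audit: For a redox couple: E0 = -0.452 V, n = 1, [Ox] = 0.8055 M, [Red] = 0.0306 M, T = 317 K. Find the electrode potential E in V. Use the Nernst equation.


Apply the Nernst equation: E = E0 + (RT/nF)*ln([Ox]/[Red])
Step 1: RT/nF = 8.314*317/(1*96485) = 0.02731552 V
Step 2: [Ox]/[Red] = 0.8055/0.0306 = 26.323529
Step 3: ln(26.323529) = 3.270463
Step 4: correction = 0.02731552 * 3.270463 = 0.0893 V
E = -0.452 + 0.0893 = -0.3627 V

-0.3627 V


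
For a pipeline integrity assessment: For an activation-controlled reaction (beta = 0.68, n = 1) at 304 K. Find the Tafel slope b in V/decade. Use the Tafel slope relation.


Apply the Tafel slope relation: b = 2.303*R*T/(beta*n*F)
Numerator: 2.303 * 8.314 * 304 = 5820.73
Denominator: 0.68 * 1 * 96485 = 65609.8
b = 5820.73 / 65609.8 = 0.089 V/decade

0.089 V/decade


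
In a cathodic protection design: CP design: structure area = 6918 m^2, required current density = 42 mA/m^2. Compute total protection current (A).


I = area * current density, then convert mA → A (÷1000)
I = 6918 * 42 / 1000 = 290.56 A

290.56 A


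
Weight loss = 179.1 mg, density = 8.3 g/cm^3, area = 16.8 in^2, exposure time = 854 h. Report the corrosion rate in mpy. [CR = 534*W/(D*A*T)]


Apply the mpy weight-loss relation: CR = 534 * W / (D * A * T)
Numerator: 534 * 179.1 = 95639.4
Denominator: 8.3 * 16.8 * 854 = 119081.76
CR = 95639.4 / 119081.76 = 0.803 mpy

0.803 mpy


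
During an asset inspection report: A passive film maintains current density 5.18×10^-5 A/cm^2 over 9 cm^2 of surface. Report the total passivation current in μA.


I = i_pass * A, then convert A → μA (×10^6)
I = 5.18×10^-5 * 9 * 10^6 = 466.2 μA

466.2 μA


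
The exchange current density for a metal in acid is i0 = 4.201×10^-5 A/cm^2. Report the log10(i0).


i0 = 4.201×10^-5 A/cm^2
log10(i0) = -4.377

-4.377


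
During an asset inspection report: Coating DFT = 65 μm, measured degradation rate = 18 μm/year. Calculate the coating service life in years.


Service life = thickness / degradation rate
Life = 65 / 18 = 3.6 years

3.6 years


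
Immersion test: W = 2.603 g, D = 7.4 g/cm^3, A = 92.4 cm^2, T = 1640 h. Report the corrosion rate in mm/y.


Apply the mm/y weight-loss relation: CR = 87600 * W / (D * A * T)
Numerator: 87600 * 2.603 = 228022.8
Denominator: 7.4 * 92.4 * 1640 = 1121366.4
CR = 228022.8 / 1121366.4 = 0.203344 mm/y

0.203344 mm/y


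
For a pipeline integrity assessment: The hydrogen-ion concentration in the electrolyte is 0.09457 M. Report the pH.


pH = −log10[H+]
pH = −log10(0.09457) = 1.02

1.02


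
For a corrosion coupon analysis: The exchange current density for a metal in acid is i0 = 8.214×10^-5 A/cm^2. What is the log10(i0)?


i0 = 8.214×10^-5 A/cm^2
log10(i0) = -4.085

-4.085


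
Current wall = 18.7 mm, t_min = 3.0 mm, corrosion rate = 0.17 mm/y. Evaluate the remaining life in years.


Apply the remaining-life relation: RL = (t_current − t_min) / CR
RL = (18.7 − 3.0) / 0.17 = 15.7 / 0.17 = 92.4 years

92.4 years


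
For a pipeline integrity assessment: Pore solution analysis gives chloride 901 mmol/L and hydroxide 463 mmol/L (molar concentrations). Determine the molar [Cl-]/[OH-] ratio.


Threshold parameter = [Cl-] / [OH-] (molar basis; both in mmol/L, so units cancel)
Ratio = 901 / 463 = 1.95

1.95


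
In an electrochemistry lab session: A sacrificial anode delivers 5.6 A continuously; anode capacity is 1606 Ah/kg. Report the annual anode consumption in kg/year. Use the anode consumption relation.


Annual consumption = current * hours per year / capacity
Rate = 5.6 * 8760 / 1606 = 30.5 kg/year

30.5 kg/year


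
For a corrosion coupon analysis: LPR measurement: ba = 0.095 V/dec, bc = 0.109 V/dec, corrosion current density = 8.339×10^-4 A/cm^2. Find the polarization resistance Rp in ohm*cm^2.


Apply the Stern-Geary equation: Rp = ba*bc / (2.303*icorr*(ba+bc))
ba*bc = 0.095*0.109 = 0.010355
ba+bc = 0.204; 2.303*icorr*(ba+bc) = 2.303*8.339×10^-4*0.204 = 3.9177623×10^-4
Rp = 0.010355 / 3.9177623×10^-4 = 26.43 ohm*cm^2

26.43 ohm*cm^2


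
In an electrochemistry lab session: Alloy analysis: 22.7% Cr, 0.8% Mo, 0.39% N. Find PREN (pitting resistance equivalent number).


Apply the PREN formula: PREN = Cr + 3.3*Mo + 16*N
PREN = 22.7 + 3.3*0.8 + 16*0.39
PREN = 22.7 + 2.64 + 6.24 = 31.58

31.58


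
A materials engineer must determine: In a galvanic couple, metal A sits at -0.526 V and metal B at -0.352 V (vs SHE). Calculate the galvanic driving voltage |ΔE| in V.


Driving voltage is the absolute potential difference.
|ΔE| = |-0.526 − (-0.352)| = 0.174 V

0.174 V


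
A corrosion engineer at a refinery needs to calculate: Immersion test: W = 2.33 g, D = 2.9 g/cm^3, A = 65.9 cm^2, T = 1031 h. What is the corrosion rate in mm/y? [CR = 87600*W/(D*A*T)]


Apply the mm/y weight-loss relation: CR = 87600 * W / (D * A * T)
Numerator: 87600 * 2.33 = 204108.0
Denominator: 2.9 * 65.9 * 1031 = 197034.41
CR = 204108.0 / 197034.41 = 1.0359 mm/y

1.0359 mm/y


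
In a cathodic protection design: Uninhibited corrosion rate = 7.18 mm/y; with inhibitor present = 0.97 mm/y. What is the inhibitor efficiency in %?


Apply the inhibitor-efficiency definition: IE = (CR_blank − CR_inh)/CR_blank × 100
IE = (7.18 − 0.97) / 7.18 × 100
IE = 6.21 / 7.18 × 100 = 86.5 %

86.5 %


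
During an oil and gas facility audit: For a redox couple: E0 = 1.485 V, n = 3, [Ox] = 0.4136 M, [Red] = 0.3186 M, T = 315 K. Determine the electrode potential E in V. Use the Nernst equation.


Apply the Nernst equation: E = E0 + (RT/nF)*ln([Ox]/[Red])
Step 1: RT/nF = 8.314*315/(3*96485) = 0.00904773 V
Step 2: [Ox]/[Red] = 0.4136/0.3186 = 1.29818
Step 3: ln(1.29818) = 0.260963
Step 4: correction = 0.00904773 * 0.260963 = 0.0024 V
E = 1.485 + 0.0024 = 1.4874 V

1.4874 V


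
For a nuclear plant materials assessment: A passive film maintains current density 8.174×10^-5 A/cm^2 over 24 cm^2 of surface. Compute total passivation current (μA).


I = i_pass * A, then convert A → μA (×10^6)
I = 8.174×10^-5 * 24 * 10^6 = 1961.76 μA

1961.76 μA


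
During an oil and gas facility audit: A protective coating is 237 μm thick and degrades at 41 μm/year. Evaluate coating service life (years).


Service life = thickness / degradation rate
Life = 237 / 41 = 5.8 years

5.8 years


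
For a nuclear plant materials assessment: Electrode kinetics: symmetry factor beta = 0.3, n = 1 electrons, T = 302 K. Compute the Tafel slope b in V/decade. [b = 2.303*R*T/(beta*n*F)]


Apply the Tafel slope relation: b = 2.303*R*T/(beta*n*F)
Numerator: 2.303 * 8.314 * 302 = 5782.44
Denominator: 0.3 * 1 * 96485 = 28945.5
b = 5782.44 / 28945.5 = 0.2 V/decade

0.2 V/decade


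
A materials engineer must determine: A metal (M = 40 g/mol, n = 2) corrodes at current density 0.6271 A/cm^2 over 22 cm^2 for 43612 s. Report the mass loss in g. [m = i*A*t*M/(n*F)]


Apply Faraday's law: m = i*A*t*M / (n*F)
Total charge passed Q = i*A*t = 0.6271*22*43612 = 601679.8744 C
m = Q*M/(n*F) = 601679.8744*40/(2*96485) = 124.71988 g

124.71988 g


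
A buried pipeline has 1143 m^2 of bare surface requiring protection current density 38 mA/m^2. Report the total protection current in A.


I = area * current density, then convert mA → A (÷1000)
I = 1143 * 38 / 1000 = 43.43 A

43.43 A


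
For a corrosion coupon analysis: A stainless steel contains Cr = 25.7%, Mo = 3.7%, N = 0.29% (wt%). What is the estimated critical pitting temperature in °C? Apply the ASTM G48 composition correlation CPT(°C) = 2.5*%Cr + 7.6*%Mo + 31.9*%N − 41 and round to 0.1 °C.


Apply the ASTM G48 empirical CPT estimate: CPT(°C) = 2.5*%Cr + 7.6*%Mo + 31.9*%N − 41
2.5*25.7 = 64.25; 7.6*3.7 = 28.12; 31.9*0.29 = 9.251
CPT = 64.25 + 28.12 + 9.251 − 41 = 60.621 °C
Rounded to 0.1 °C: CPT ≈ 60.6 °C

60.6 °C


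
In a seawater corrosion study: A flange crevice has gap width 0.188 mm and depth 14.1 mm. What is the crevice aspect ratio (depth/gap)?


Aspect ratio = depth / gap
Ratio = 14.1 / 0.188 = 75.0

75.0


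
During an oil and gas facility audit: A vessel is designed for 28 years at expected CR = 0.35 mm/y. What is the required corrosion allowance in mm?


Corrosion allowance = CR × design life
CA = 0.35 * 28 = 9.8 mm

9.8 mm


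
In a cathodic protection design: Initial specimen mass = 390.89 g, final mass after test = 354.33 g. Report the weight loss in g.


Weight loss = initial − final
WL = 390.89 − 354.33 = 36.56 g

36.56 g


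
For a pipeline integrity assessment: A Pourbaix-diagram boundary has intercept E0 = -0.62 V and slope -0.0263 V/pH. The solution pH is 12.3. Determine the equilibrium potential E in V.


Apply the Pourbaix line equation: E = E0 + slope*pH
E = -0.62 + (-0.0263)*12.3 = -0.62 + (-0.32349) = -0.94349 V
Rounded to 4 decimal places: E = -0.9435 V

-0.9435 V


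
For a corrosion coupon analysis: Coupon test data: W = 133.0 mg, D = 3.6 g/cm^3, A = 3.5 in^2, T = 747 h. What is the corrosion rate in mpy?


Apply the mpy weight-loss relation: CR = 534 * W / (D * A * T)
Numerator: 534 * 133.0 = 71022.0
Denominator: 3.6 * 3.5 * 747 = 9412.2
CR = 71022.0 / 9412.2 = 7.546 mpy

7.546 mpy


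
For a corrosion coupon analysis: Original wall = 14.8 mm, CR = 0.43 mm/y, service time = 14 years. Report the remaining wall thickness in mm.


Remaining wall = original − CR × time
t = 14.8 − 0.43*14 = 14.8 − 6.02 = 8.78 mm

8.78 mm


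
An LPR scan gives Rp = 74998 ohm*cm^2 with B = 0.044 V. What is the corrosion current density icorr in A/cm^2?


Apply the Stern-Geary relation: icorr = B / Rp
icorr = 0.044 / 74998 = 5.867×10^-7 A/cm^2

5.867×10^-7 A/cm^2


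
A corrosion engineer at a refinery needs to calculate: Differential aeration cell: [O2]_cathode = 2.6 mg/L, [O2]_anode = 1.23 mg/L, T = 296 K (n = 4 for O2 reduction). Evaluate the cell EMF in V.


Apply the Nernst concentration-cell relation: E = (RT/nF)*ln(C_cathode/C_anode)
RT/nF = 8.314*296/(4*96485) = 0.00637649 V
ln(2.6/1.23) = 0.7485
E = 0.00637649 * 0.7485 = 0.00477 V

0.00477 V


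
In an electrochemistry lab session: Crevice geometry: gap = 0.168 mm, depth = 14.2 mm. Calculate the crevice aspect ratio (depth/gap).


Aspect ratio = depth / gap
Ratio = 14.2 / 0.168 = 84.5

84.5


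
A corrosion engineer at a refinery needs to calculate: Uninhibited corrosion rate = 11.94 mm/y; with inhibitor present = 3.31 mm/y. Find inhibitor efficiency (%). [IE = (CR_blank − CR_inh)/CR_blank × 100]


Apply the inhibitor-efficiency definition: IE = (CR_blank − CR_inh)/CR_blank × 100
IE = (11.94 − 3.31) / 11.94 × 100
IE = 8.63 / 11.94 × 100 = 72.3 %

72.3 %


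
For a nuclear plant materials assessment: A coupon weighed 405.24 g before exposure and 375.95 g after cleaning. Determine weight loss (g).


Weight loss = initial − final
WL = 405.24 − 375.95 = 29.29 g

29.29 g


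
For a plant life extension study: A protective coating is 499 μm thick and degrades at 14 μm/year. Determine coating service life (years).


Service life = thickness / degradation rate
Life = 499 / 14 = 35.6 years

35.6 years


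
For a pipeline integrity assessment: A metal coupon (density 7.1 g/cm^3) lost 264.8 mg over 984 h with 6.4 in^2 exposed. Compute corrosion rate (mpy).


Apply the mpy weight-loss relation: CR = 534 * W / (D * A * T)
Numerator: 534 * 264.8 = 141403.2
Denominator: 7.1 * 6.4 * 984 = 44712.96
CR = 141403.2 / 44712.96 = 3.162 mpy

3.162 mpy


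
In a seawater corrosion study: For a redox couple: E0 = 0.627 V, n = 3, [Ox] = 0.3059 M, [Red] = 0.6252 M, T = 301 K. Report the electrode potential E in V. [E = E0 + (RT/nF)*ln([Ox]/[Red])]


Apply the Nernst equation: E = E0 + (RT/nF)*ln([Ox]/[Red])
Step 1: RT/nF = 8.314*301/(3*96485) = 0.00864561 V
Step 2: [Ox]/[Red] = 0.3059/0.6252 = 0.489283
Step 3: ln(0.489283) = -0.714814
Step 4: correction = 0.00864561 * -0.714814 = -0.006 V
E = 0.627 + -0.006 = 0.621 V

0.621 V


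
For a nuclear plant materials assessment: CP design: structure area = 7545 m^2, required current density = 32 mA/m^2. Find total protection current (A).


I = area * current density, then convert mA → A (÷1000)
I = 7545 * 32 / 1000 = 241.44 A

241.44 A


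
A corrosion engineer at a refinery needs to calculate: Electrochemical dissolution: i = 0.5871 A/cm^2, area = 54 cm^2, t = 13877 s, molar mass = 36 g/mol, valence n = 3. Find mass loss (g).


Apply Faraday's law: m = i*A*t*M / (n*F)
Total charge passed Q = i*A*t = 0.5871*54*13877 = 439948.0818 C
m = Q*M/(n*F) = 439948.0818*36/(3*96485) = 54.71708 g

54.71708 g


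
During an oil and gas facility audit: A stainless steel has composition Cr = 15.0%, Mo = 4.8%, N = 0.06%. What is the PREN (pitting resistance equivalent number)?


Apply the PREN formula: PREN = Cr + 3.3*Mo + 16*N
PREN = 15.0 + 3.3*4.8 + 16*0.06
PREN = 15.0 + 15.84 + 0.96 = 31.8

31.8


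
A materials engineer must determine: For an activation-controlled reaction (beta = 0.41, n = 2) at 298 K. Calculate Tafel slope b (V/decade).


Apply the Tafel slope relation: b = 2.303*R*T/(beta*n*F)
Numerator: 2.303 * 8.314 * 298 = 5705.85
Denominator: 0.41 * 2 * 96485 = 79117.7
b = 5705.85 / 79117.7 = 0.072 V/decade

0.072 V/decade


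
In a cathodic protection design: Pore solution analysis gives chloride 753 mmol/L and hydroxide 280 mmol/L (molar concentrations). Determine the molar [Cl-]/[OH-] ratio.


Threshold parameter = [Cl-] / [OH-] (molar basis; both in mmol/L, so units cancel)
Ratio = 753 / 280 = 2.69

2.69


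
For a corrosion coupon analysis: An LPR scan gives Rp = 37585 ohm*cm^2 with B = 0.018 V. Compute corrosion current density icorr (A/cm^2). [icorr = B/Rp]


Apply the Stern-Geary relation: icorr = B / Rp
icorr = 0.018 / 37585 = 4.789×10^-7 A/cm^2

4.789×10^-7 A/cm^2


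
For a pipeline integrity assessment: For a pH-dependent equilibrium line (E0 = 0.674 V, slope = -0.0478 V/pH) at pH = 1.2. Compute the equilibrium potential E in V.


Apply the Pourbaix line equation: E = E0 + slope*pH
E = 0.674 + (-0.0478)*1.2 = 0.674 + (-0.05736) = 0.61664 V
Rounded to 3 decimal places: E = 0.617 V

0.617 V


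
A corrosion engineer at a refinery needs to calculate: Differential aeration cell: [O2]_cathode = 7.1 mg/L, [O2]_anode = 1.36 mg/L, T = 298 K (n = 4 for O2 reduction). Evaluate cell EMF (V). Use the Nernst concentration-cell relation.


Apply the Nernst concentration-cell relation: E = (RT/nF)*ln(C_cathode/C_anode)
RT/nF = 8.314*298/(4*96485) = 0.00641958 V
ln(7.1/1.36) = 1.65261
E = 0.00641958 * 1.65261 = 0.01061 V

0.01061 V


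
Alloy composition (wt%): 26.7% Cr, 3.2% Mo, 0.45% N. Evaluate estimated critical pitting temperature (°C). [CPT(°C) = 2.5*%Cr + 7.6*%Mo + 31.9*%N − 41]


Apply the ASTM G48 empirical CPT estimate: CPT(°C) = 2.5*%Cr + 7.6*%Mo + 31.9*%N − 41
2.5*26.7 = 66.75; 7.6*3.2 = 24.32; 31.9*0.45 = 14.355
CPT = 66.75 + 24.32 + 14.355 − 41 = 64.425 °C
Rounded to 0.1 °C: CPT ≈ 64.4 °C

64.4 °C


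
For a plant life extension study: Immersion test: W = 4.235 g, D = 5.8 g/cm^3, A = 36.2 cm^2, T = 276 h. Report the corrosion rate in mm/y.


Apply the mm/y weight-loss relation: CR = 87600 * W / (D * A * T)
Numerator: 87600 * 4.235 = 370986.0
Denominator: 5.8 * 36.2 * 276 = 57948.96
CR = 370986.0 / 57948.96 = 6.4019 mm/y

6.4019 mm/y


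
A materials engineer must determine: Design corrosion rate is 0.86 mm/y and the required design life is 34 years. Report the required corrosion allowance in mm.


Corrosion allowance = CR × design life
CA = 0.86 * 34 = 29.24 mm

29.24 mm


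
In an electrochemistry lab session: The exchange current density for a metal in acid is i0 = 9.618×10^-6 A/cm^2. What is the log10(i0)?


i0 = 9.618×10^-6 A/cm^2
log10(i0) = -5.017

-5.017


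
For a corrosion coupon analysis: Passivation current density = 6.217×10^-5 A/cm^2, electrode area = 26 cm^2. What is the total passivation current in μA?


I = i_pass * A, then convert A → μA (×10^6)
I = 6.217×10^-5 * 26 * 10^6 = 1616.42 μA

1616.42 μA


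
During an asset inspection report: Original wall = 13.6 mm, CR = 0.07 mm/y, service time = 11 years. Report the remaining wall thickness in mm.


Remaining wall = original − CR × time
t = 13.6 − 0.07*11 = 13.6 − 0.77 = 12.83 mm

12.83 mm


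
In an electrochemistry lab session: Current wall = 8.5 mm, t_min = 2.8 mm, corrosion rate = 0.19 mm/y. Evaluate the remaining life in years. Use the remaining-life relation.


Apply the remaining-life relation: RL = (t_current − t_min) / CR
RL = (8.5 − 2.8) / 0.19 = 5.7 / 0.19 = 30.0 years

30.0 years


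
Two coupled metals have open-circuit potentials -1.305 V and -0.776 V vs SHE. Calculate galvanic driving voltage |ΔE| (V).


Driving voltage is the absolute potential difference.
|ΔE| = |-1.305 − (-0.776)| = 0.529 V

0.529 V


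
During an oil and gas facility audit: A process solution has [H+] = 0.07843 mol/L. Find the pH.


pH = −log10[H+]
pH = −log10(0.07843) = 1.11

1.11


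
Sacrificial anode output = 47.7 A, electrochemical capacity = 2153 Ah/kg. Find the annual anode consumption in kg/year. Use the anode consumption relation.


Annual consumption = current * hours per year / capacity
Rate = 47.7 * 8760 / 2153 = 194.1 kg/year

194.1 kg/year


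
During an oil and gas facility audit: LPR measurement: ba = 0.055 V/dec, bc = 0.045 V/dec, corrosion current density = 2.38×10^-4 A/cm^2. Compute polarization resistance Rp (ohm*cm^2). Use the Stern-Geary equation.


Apply the Stern-Geary equation: Rp = ba*bc / (2.303*icorr*(ba+bc))
ba*bc = 0.055*0.045 = 0.002475
ba+bc = 0.1; 2.303*icorr*(ba+bc) = 2.303*2.38×10^-4*0.1 = 5.48114×10^-5
Rp = 0.002475 / 5.48114×10^-5 = 45.2 ohm*cm^2

45.2 ohm*cm^2


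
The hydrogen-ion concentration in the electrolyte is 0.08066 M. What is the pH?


pH = −log10[H+]
pH = −log10(0.08066) = 1.09

1.09


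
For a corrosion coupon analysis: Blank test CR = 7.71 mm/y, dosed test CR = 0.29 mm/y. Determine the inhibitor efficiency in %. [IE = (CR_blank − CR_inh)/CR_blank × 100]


Apply the inhibitor-efficiency definition: IE = (CR_blank − CR_inh)/CR_blank × 100
IE = (7.71 − 0.29) / 7.71 × 100
IE = 7.42 / 7.71 × 100 = 96.2 %

96.2 %


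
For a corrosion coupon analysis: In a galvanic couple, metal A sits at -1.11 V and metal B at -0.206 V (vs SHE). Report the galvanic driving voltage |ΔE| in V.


Driving voltage is the absolute potential difference.
|ΔE| = |-1.11 − (-0.206)| = 0.904 V

0.904 V


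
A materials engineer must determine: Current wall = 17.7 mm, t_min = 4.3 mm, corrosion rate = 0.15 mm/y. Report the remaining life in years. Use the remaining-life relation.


Apply the remaining-life relation: RL = (t_current − t_min) / CR
RL = (17.7 − 4.3) / 0.15 = 13.4 / 0.15 = 89.3 years

89.3 years


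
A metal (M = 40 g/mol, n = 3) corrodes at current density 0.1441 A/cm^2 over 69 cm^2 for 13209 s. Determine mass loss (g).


Apply Faraday's law: m = i*A*t*M / (n*F)
Total charge passed Q = i*A*t = 0.1441*69*13209 = 131335.7661 C
m = Q*M/(n*F) = 131335.7661*40/(3*96485) = 18.1494 g

18.1494 g


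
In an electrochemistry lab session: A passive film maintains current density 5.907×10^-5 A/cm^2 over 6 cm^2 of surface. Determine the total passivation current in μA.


I = i_pass * A, then convert A → μA (×10^6)
I = 5.907×10^-5 * 6 * 10^6 = 354.42 μA

354.42 μA


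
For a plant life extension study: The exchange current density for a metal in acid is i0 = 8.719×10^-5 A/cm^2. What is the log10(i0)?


i0 = 8.719×10^-5 A/cm^2
log10(i0) = -4.06

-4.06


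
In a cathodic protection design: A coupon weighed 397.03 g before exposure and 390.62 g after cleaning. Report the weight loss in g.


Weight loss = initial − final
WL = 397.03 − 390.62 = 6.41 g

6.41 g


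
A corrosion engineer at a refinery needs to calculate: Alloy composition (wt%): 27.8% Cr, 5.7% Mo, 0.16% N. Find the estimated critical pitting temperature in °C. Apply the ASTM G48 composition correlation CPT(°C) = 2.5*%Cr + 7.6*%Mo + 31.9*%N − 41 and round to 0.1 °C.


Apply the ASTM G48 empirical CPT estimate: CPT(°C) = 2.5*%Cr + 7.6*%Mo + 31.9*%N − 41
2.5*27.8 = 69.5; 7.6*5.7 = 43.32; 31.9*0.16 = 5.104
CPT = 69.5 + 43.32 + 5.104 − 41 = 76.924 °C
Rounded to 0.1 °C: CPT ≈ 76.9 °C

76.9 °C


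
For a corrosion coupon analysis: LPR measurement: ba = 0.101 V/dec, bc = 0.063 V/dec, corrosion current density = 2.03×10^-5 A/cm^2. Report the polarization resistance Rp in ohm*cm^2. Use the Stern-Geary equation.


Apply the Stern-Geary equation: Rp = ba*bc / (2.303*icorr*(ba+bc))
ba*bc = 0.101*0.063 = 0.006363
ba+bc = 0.164; 2.303*icorr*(ba+bc) = 2.303*2.03×10^-5*0.164 = 7.6671476×10^-6
Rp = 0.006363 / 7.6671476×10^-6 = 829.9 ohm*cm^2

829.9 ohm*cm^2


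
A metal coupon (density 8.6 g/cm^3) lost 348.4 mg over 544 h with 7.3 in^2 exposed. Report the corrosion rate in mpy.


Apply the mpy weight-loss relation: CR = 534 * W / (D * A * T)
Numerator: 534 * 348.4 = 186045.6
Denominator: 8.6 * 7.3 * 544 = 34152.32
CR = 186045.6 / 34152.32 = 5.4475 mpy

5.4475 mpy


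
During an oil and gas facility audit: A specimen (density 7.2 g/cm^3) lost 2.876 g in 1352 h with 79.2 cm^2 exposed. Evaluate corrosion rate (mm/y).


Apply the mm/y weight-loss relation: CR = 87600 * W / (D * A * T)
Numerator: 87600 * 2.876 = 251937.6
Denominator: 7.2 * 79.2 * 1352 = 770964.48
CR = 251937.6 / 770964.48 = 0.3268 mm/y

0.3268 mm/y


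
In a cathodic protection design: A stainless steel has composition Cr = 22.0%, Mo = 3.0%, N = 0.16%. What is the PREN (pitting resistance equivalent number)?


Apply the PREN formula: PREN = Cr + 3.3*Mo + 16*N
PREN = 22.0 + 3.3*3.0 + 16*0.16
PREN = 22.0 + 9.9 + 2.56 = 34.46

34.46


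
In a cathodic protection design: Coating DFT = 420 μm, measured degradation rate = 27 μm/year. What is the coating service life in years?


Service life = thickness / degradation rate
Life = 420 / 27 = 15.6 years

15.6 years


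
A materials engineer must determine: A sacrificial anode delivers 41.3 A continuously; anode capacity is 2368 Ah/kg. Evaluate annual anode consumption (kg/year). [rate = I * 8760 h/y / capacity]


Annual consumption = current * hours per year / capacity
Rate = 41.3 * 8760 / 2368 = 152.8 kg/year

152.8 kg/year


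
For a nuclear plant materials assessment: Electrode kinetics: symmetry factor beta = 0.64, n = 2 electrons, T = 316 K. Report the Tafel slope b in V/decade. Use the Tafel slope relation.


Apply the Tafel slope relation: b = 2.303*R*T/(beta*n*F)
Numerator: 2.303 * 8.314 * 316 = 6050.5
Denominator: 0.64 * 2 * 96485 = 123500.8
b = 6050.5 / 123500.8 = 0.049 V/decade

0.049 V/decade


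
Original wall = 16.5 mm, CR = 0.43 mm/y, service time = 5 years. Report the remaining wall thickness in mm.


Remaining wall = original − CR × time
t = 16.5 − 0.43*5 = 16.5 − 2.15 = 14.35 mm

14.35 mm


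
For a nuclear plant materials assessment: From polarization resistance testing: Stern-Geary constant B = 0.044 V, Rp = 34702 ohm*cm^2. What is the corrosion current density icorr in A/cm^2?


Apply the Stern-Geary relation: icorr = B / Rp
icorr = 0.044 / 34702 = 1.268×10^-6 A/cm^2

1.268×10^-6 A/cm^2


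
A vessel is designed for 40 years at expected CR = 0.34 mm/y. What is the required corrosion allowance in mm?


Corrosion allowance = CR × design life
CA = 0.34 * 40 = 13.6 mm

13.6 mm


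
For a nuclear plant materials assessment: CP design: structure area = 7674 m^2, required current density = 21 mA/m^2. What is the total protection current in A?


I = area * current density, then convert mA → A (÷1000)
I = 7674 * 21 / 1000 = 161.15 A

161.15 A


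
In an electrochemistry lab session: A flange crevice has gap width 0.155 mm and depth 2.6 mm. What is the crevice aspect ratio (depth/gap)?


Aspect ratio = depth / gap
Ratio = 2.6 / 0.155 = 16.8

16.8


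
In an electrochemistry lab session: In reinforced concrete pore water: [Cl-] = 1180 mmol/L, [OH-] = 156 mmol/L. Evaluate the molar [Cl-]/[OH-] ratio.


Threshold parameter = [Cl-] / [OH-] (molar basis; both in mmol/L, so units cancel)
Ratio = 1180 / 156 = 7.56

7.56


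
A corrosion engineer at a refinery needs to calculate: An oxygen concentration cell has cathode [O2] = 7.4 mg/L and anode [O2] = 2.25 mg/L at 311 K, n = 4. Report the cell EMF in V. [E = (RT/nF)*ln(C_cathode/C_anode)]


Apply the Nernst concentration-cell relation: E = (RT/nF)*ln(C_cathode/C_anode)
RT/nF = 8.314*311/(4*96485) = 0.00669963 V
ln(7.4/2.25) = 1.19055
E = 0.00669963 * 1.19055 = 0.00798 V

0.00798 V


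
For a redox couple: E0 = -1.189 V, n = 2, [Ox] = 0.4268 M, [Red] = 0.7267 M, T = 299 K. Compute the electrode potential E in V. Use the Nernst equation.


Apply the Nernst equation: E = E0 + (RT/nF)*ln([Ox]/[Red])
Step 1: RT/nF = 8.314*299/(2*96485) = 0.01288224 V
Step 2: [Ox]/[Red] = 0.4268/0.7267 = 0.587313
Step 3: ln(0.587313) = -0.532197
Step 4: correction = 0.01288224 * -0.532197 = -0.0069 V
E = -1.189 + -0.0069 = -1.1959 V

-1.1959 V


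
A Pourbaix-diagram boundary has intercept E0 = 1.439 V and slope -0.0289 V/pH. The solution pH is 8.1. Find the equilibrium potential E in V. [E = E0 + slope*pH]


Apply the Pourbaix line equation: E = E0 + slope*pH
E = 1.439 + (-0.0289)*8.1 = 1.439 + (-0.23409) = 1.20491 V
Rounded to 3 decimal places: E = 1.205 V

1.205 V


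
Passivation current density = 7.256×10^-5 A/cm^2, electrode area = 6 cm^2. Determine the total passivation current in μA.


I = i_pass * A, then convert A → μA (×10^6)
I = 7.256×10^-5 * 6 * 10^6 = 435.36 μA

435.36 μA


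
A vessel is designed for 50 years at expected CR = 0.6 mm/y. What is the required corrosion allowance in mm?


Corrosion allowance = CR × design life
CA = 0.6 * 50 = 30.0 mm

30.0 mm


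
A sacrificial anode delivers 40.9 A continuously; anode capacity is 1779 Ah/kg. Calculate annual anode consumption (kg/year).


Annual consumption = current * hours per year / capacity
Rate = 40.9 * 8760 / 1779 = 201.4 kg/year

201.4 kg/year


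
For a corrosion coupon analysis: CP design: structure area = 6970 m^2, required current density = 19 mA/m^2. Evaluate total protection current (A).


I = area * current density, then convert mA → A (÷1000)
I = 6970 * 19 / 1000 = 132.43 A

132.43 A


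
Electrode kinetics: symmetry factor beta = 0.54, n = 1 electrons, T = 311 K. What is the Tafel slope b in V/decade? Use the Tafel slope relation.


Apply the Tafel slope relation: b = 2.303*R*T/(beta*n*F)
Numerator: 2.303 * 8.314 * 311 = 5954.76
Denominator: 0.54 * 1 * 96485 = 52101.9
b = 5954.76 / 52101.9 = 0.1143 V/decade

0.1143 V/decade


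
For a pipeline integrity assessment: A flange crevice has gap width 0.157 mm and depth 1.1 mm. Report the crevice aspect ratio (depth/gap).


Aspect ratio = depth / gap
Ratio = 1.1 / 0.157 = 7.0

7.0


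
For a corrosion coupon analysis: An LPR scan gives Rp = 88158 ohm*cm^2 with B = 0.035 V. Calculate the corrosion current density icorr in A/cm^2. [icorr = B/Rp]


Apply the Stern-Geary relation: icorr = B / Rp
icorr = 0.035 / 88158 = 3.97×10^-7 A/cm^2

3.97×10^-7 A/cm^2


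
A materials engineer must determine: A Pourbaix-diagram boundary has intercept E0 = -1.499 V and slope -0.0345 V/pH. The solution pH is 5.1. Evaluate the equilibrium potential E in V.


Apply the Pourbaix line equation: E = E0 + slope*pH
E = -1.499 + (-0.0345)*5.1 = -1.499 + (-0.17595) = -1.67495 V
Rounded to 3 decimal places: E = -1.675 V

-1.675 V


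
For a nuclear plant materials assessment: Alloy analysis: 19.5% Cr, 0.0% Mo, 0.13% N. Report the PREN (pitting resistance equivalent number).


Apply the PREN formula: PREN = Cr + 3.3*Mo + 16*N
PREN = 19.5 + 3.3*0.0 + 16*0.13
PREN = 19.5 + 0.0 + 2.08 = 21.58

21.58


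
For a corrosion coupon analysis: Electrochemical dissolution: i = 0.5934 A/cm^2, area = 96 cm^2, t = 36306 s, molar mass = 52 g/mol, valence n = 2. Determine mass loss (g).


Apply Faraday's law: m = i*A*t*M / (n*F)
Total charge passed Q = i*A*t = 0.5934*96*36306 = 2068222.1184 C
m = Q*M/(n*F) = 2068222.1184*52/(2*96485) = 557.32782 g

557.32782 g


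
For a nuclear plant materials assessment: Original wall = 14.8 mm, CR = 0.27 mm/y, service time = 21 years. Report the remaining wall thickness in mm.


Remaining wall = original − CR × time
t = 14.8 − 0.27*21 = 14.8 − 5.67 = 9.13 mm

9.13 mm


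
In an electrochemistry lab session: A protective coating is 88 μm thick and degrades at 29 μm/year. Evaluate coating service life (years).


Service life = thickness / degradation rate
Life = 88 / 29 = 3.0 years

3.0 years


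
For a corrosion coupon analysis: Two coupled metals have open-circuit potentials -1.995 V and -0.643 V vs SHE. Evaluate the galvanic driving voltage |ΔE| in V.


Driving voltage is the absolute potential difference.
|ΔE| = |-1.995 − (-0.643)| = 1.352 V

1.352 V


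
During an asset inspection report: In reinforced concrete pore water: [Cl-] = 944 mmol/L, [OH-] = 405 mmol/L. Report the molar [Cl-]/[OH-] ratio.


Threshold parameter = [Cl-] / [OH-] (molar basis; both in mmol/L, so units cancel)
Ratio = 944 / 405 = 2.33

2.33


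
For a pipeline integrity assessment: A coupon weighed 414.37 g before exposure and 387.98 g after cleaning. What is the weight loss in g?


Weight loss = initial − final
WL = 414.37 − 387.98 = 26.39 g

26.39 g


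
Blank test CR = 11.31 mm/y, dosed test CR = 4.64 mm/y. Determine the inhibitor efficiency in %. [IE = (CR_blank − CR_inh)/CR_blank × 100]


Apply the inhibitor-efficiency definition: IE = (CR_blank − CR_inh)/CR_blank × 100
IE = (11.31 − 4.64) / 11.31 × 100
IE = 6.67 / 11.31 × 100 = 59.0 %

59.0 %


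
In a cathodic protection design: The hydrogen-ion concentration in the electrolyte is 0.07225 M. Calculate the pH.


pH = −log10[H+]
pH = −log10(0.07225) = 1.14

1.14


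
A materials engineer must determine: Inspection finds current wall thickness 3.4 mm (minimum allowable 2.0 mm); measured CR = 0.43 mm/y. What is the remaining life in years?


Apply the remaining-life relation: RL = (t_current − t_min) / CR
RL = (3.4 − 2.0) / 0.43 = 1.4 / 0.43 = 3.3 years

3.3 years


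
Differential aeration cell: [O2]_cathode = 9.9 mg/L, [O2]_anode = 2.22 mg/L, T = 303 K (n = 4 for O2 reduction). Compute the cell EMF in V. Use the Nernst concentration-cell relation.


Apply the Nernst concentration-cell relation: E = (RT/nF)*ln(C_cathode/C_anode)
RT/nF = 8.314*303/(4*96485) = 0.00652729 V
ln(9.9/2.22) = 1.49503
E = 0.00652729 * 1.49503 = 0.00976 V

0.00976 V


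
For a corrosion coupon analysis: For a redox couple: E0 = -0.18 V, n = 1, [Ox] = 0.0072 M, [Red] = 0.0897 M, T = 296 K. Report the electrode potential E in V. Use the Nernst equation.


Apply the Nernst equation: E = E0 + (RT/nF)*ln([Ox]/[Red])
Step 1: RT/nF = 8.314*296/(1*96485) = 0.02550598 V
Step 2: [Ox]/[Red] = 0.0072/0.0897 = 0.080268
Step 3: ln(0.080268) = -2.522384
Step 4: correction = 0.02550598 * -2.522384 = -0.064 V
E = -0.18 + -0.064 = -0.244 V

-0.244 V


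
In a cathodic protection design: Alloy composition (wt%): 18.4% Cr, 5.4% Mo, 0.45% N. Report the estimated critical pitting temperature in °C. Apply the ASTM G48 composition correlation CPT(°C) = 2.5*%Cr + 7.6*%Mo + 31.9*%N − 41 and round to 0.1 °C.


Apply the ASTM G48 empirical CPT estimate: CPT(°C) = 2.5*%Cr + 7.6*%Mo + 31.9*%N − 41
2.5*18.4 = 46; 7.6*5.4 = 41.04; 31.9*0.45 = 14.355
CPT = 46 + 41.04 + 14.355 − 41 = 60.395 °C
Rounded to 0.1 °C: CPT ≈ 60.4 °C

60.4 °C


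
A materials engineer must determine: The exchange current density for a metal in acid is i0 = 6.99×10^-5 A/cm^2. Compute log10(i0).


i0 = 6.99×10^-5 A/cm^2
log10(i0) = -4.156

-4.156


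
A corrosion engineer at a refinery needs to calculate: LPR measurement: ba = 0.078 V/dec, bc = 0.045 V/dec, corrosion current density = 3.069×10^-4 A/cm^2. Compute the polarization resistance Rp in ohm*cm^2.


Apply the Stern-Geary equation: Rp = ba*bc / (2.303*icorr*(ba+bc))
ba*bc = 0.078*0.045 = 0.00351
ba+bc = 0.123; 2.303*icorr*(ba+bc) = 2.303*3.069×10^-4*0.123 = 8.6935256×10^-5
Rp = 0.00351 / 8.6935256×10^-5 = 40.37 ohm*cm^2

40.37 ohm*cm^2


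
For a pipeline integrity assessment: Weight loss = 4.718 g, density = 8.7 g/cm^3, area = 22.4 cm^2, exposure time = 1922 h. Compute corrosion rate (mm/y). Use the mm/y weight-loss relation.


Apply the mm/y weight-loss relation: CR = 87600 * W / (D * A * T)
Numerator: 87600 * 4.718 = 413296.8
Denominator: 8.7 * 22.4 * 1922 = 374559.36
CR = 413296.8 / 374559.36 = 1.10342 mm/y

1.10342 mm/y


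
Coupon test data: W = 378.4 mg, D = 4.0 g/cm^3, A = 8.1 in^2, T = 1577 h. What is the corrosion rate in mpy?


Apply the mpy weight-loss relation: CR = 534 * W / (D * A * T)
Numerator: 534 * 378.4 = 202065.6
Denominator: 4.0 * 8.1 * 1577 = 51094.8
CR = 202065.6 / 51094.8 = 3.9547 mpy

3.9547 mpy


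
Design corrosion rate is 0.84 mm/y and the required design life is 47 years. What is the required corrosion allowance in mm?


Corrosion allowance = CR × design life
CA = 0.84 * 47 = 39.48 mm

39.48 mm


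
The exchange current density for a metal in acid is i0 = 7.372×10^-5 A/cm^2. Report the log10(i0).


i0 = 7.372×10^-5 A/cm^2
log10(i0) = -4.132

-4.132


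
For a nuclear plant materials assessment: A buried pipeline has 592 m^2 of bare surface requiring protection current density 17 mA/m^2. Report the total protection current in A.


I = area * current density, then convert mA → A (÷1000)
I = 592 * 17 / 1000 = 10.06 A

10.06 A


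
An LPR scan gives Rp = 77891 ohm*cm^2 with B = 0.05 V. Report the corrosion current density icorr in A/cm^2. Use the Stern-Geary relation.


Apply the Stern-Geary relation: icorr = B / Rp
icorr = 0.05 / 77891 = 6.419×10^-7 A/cm^2

6.419×10^-7 A/cm^2


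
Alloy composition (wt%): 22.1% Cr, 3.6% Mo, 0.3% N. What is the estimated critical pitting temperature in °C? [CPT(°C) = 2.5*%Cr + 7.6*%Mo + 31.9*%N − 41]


Apply the ASTM G48 empirical CPT estimate: CPT(°C) = 2.5*%Cr + 7.6*%Mo + 31.9*%N − 41
2.5*22.1 = 55.25; 7.6*3.6 = 27.36; 31.9*0.3 = 9.57
CPT = 55.25 + 27.36 + 9.57 − 41 = 51.18 °C
Rounded to 0.1 °C: CPT ≈ 51.2 °C

51.2 °C


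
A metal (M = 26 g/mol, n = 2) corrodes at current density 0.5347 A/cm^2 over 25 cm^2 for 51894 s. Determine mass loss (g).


Apply Faraday's law: m = i*A*t*M / (n*F)
Total charge passed Q = i*A*t = 0.5347*25*51894 = 693693.045 C
m = Q*M/(n*F) = 693693.045*26/(2*96485) = 93.4654 g

93.4654 g
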